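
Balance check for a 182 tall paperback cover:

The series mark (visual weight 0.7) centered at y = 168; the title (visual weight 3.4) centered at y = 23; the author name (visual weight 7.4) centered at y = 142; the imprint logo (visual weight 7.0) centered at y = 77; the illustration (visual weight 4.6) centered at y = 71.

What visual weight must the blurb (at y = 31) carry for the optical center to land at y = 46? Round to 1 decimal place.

w ≈ 70.0

Existing Σw = 23.1 (0.7 + 3.4 + 7.4 + 7.0 + 4.6); existing moment 0.7·168 + 3.4·23 + 7.4·142 + 7.0·77 + 4.6·71 = 2112.2.
For the centroid to hit 46: (2112.2 + w·31) / (23.1 + w) = 46.
Rearranging, w·(31 − 46) = 46·23.1 − 2112.2 = -1049.6, so w ≈ -1049.6/-15 = 69.97.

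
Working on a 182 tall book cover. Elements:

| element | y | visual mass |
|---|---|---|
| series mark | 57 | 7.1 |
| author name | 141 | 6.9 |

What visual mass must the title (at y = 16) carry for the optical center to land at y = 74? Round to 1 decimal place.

w ≈ 5.9

Existing Σw = 14.0 (7.1 + 6.9); existing moment 7.1·57 + 6.9·141 = 1377.6.
Balance at y = 74 requires (1377.6 + w·16) / (14.0 + w) = 74.
Rearranging, w·(16 − 74) = 74·14.0 − 1377.6 = -341.6, so w ≈ -341.6/-58 = 5.89.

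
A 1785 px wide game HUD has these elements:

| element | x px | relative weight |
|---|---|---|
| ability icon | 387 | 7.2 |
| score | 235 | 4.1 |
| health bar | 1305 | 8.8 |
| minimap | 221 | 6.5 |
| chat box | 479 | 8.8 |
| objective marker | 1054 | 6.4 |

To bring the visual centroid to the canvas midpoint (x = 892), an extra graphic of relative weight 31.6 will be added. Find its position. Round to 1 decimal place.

After adding the extra graphic, total weight = 7.2 + 4.1 + 8.8 + 6.5 + 8.8 + 6.4 + 31.6 = 73.4.
Along x: (27631.2 + 31.6·x) / 73.4 = 892 (existing moment 7.2·387 + 4.1·235 + 8.8·1305 + 6.5·221 + 8.8·479 + 6.4·1054 = 27631.2) ⇒ x = (65472.8 − 27631.2) / 31.6 ≈ 1197.52.

x ≈ 1197.5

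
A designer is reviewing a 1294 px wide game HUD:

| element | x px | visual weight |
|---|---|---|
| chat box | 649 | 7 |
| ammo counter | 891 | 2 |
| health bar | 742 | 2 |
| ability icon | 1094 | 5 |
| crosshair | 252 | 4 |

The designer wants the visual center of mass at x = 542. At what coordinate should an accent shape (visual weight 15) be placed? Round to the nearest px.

x ≈ 312

After adding the accent shape, total weight = 7 + 2 + 2 + 5 + 4 + 15 = 35.
x: target moment 35×542 = 18970; current 7·649 + 2·891 + 2·742 + 5·1094 + 4·252 = 14287; the accent shape supplies 4683, so x = 4683/15 ≈ 312.20.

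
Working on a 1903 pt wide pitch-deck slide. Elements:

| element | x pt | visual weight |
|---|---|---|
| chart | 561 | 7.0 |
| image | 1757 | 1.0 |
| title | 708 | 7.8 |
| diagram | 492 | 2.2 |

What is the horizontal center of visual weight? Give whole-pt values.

Weights sum to 7.0 + 1.0 + 7.8 + 2.2 = 18.0.
Σw·x = 7.0·561 + 1.0·1757 + 7.8·708 + 2.2·492 = 12288.8, so x̄ = 12288.8/18.0 ≈ 682.71.

x ≈ 683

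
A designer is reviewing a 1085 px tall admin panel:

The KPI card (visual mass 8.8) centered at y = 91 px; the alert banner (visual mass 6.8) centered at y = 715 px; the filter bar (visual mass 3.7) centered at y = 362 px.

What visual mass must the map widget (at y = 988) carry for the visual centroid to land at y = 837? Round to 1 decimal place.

Fixed elements: Σw = 8.8 + 6.8 + 3.7 = 19.3, Σw·y = 8.8·91 + 6.8·715 + 3.7·362 = 7002.2.
Balance at y = 837 requires (7002.2 + w·988) / (19.3 + w) = 837.
So w = (837·19.3 − 7002.2)/(988 − 837) = 9151.9/151 ≈ 60.61.

w ≈ 60.6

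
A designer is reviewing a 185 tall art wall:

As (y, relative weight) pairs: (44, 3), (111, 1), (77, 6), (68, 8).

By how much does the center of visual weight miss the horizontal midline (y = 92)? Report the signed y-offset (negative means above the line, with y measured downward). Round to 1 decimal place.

≈ -22.6

Total weight = 3 + 1 + 6 + 8 = 18.
y: (3·44 + 1·111 + 6·77 + 8·68) / 18 = 1249 / 18 ≈ 69.39
Against y = 92, that's 69.39 − 92 = -22.61.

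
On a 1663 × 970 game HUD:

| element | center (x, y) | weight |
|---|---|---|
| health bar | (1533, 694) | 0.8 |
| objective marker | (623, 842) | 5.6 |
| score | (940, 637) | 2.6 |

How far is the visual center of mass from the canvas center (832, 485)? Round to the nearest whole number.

Σw = 0.8 + 5.6 + 2.6 = 9.0.
Σw·x = 0.8·1533 + 5.6·623 + 2.6·940 = 7159.2, so x̄ = 7159.2/9.0 ≈ 795.47.
Σw·y = 0.8·694 + 5.6·842 + 2.6·637 = 6926.6, so ȳ = 6926.6/9.0 ≈ 769.62.
Offset from (832, 485): Δx ≈ -36.53, Δy ≈ 284.62; distance = √(Δx² + Δy²) ≈ 286.96.

≈ 287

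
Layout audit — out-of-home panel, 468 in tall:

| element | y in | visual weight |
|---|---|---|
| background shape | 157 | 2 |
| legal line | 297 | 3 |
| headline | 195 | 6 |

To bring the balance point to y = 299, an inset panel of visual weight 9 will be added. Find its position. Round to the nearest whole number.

New total weight: (2 + 3 + 6) + 9 = 20.
y: need Σw·y = 20·299 = 5980. Existing = 2·157 + 3·297 + 6·195 = 2375. Remainder 3605 / 9 ≈ 400.56.

y ≈ 401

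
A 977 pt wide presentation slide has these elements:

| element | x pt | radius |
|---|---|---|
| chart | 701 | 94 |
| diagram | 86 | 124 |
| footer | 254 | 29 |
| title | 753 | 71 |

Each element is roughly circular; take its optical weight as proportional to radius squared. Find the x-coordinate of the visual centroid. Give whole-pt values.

r² weights: chart 94² = 8836, diagram 124² = 15376, footer 29² = 841, title 71² = 5041. Total = 30094.
x: (8836·701 + 15376·86 + 841·254 + 5041·753) / 30094 = 11525859 / 30094 ≈ 383.00

x ≈ 383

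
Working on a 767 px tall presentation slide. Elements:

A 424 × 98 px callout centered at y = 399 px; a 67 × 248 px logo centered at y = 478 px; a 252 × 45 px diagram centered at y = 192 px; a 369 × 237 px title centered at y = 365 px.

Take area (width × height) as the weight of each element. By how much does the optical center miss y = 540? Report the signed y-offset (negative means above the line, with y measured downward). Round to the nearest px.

≈ -167 px

Areas → weights: callout 424·98 = 41552, logo 67·248 = 16616, diagram 252·45 = 11340, title 369·237 = 87453; Σw = 156961.
y-moment: 41552·399 + 16616·478 + 11340·192 + 87453·365 = 58619321; centroid 58619321/156961 ≈ 373.46.
Offset from y = 540: 373.46 − 540 ≈ -166.54.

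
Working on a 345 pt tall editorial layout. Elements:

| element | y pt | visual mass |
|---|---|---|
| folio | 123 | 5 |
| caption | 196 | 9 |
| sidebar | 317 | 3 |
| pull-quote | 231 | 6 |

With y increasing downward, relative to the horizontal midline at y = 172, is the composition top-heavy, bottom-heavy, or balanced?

bottom-heavy

Total weight = 5 + 9 + 3 + 6 = 23.
Σw·y = 5·123 + 9·196 + 3·317 + 6·231 = 4716, so ȳ = 4716/23 ≈ 205.04.
Since 205.0 is below (larger y than) 172, the composition reads bottom-heavy.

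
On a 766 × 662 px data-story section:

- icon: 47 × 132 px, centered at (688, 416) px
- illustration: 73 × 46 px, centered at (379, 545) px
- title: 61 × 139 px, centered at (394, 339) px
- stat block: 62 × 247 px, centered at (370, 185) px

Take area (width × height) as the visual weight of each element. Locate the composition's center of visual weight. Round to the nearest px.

(436, 303)

Areas → weights: icon 47·132 = 6204, illustration 73·46 = 3358, title 61·139 = 8479, stat block 62·247 = 15314; Σw = 33355.
x-moment: 6204·688 + 3358·379 + 8479·394 + 15314·370 = 14547940; centroid 14547940/33355 ≈ 436.15.
y-moment: 6204·416 + 3358·545 + 8479·339 + 15314·185 = 10118445; centroid 10118445/33355 ≈ 303.36.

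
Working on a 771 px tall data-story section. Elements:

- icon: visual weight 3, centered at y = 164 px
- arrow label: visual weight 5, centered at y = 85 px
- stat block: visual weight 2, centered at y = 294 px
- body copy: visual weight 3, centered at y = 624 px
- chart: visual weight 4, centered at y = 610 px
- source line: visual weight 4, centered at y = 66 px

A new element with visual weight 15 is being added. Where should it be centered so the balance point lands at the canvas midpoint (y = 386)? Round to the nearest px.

New total weight: (3 + 5 + 2 + 3 + 4 + 4) + 15 = 36.
y: target moment 36×386 = 13896; current 3·164 + 5·85 + 2·294 + 3·624 + 4·610 + 4·66 = 6081; the new element supplies 7815, so y = 7815/15 ≈ 521.00.

y ≈ 521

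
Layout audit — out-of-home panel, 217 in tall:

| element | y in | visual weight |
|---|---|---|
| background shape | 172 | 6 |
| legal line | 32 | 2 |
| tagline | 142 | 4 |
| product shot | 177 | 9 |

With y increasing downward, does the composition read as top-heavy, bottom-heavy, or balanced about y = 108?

Σw = 6 + 2 + 4 + 9 = 21.
y-moment: 6·172 + 2·32 + 4·142 + 9·177 = 3257; centroid 3257/21 ≈ 155.10.
155.1 vs midline 108 → bottom-heavy.

bottom-heavy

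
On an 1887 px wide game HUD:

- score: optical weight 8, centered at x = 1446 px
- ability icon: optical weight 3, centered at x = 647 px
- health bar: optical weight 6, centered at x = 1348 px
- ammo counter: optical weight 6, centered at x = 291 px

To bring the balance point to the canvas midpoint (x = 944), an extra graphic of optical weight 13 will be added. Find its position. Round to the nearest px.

x ≈ 819

New total weight: (8 + 3 + 6 + 6) + 13 = 36.
x: target moment 36×944 = 33984; current 8·1446 + 3·647 + 6·1348 + 6·291 = 23343; the extra graphic supplies 10641, so x = 10641/13 ≈ 818.54.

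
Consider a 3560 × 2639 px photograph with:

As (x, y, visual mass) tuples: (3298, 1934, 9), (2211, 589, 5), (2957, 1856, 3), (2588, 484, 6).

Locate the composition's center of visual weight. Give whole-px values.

Total weight = 9 + 5 + 3 + 6 = 23.
x: (9·3298 + 5·2211 + 3·2957 + 6·2588) / 23 = 65136 / 23 ≈ 2832.00
y: (9·1934 + 5·589 + 3·1856 + 6·484) / 23 = 28823 / 23 ≈ 1253.17

(2832, 1253)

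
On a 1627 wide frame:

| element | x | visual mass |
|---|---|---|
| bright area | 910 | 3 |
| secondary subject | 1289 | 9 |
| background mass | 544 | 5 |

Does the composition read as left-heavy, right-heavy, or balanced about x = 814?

right-heavy

Total weight = 3 + 9 + 5 = 17.
x: (3·910 + 9·1289 + 5·544) / 17 = 17051 / 17 ≈ 1003.00
1003.0 vs midline 814 → right-heavy.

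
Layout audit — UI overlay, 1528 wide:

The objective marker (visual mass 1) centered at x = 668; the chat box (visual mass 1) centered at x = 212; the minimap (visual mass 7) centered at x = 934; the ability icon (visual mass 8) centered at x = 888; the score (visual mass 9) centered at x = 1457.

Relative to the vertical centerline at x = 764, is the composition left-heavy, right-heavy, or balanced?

right-heavy

Total weight = 1 + 1 + 7 + 8 + 9 = 26.
Σw·x = 1·668 + 1·212 + 7·934 + 8·888 + 9·1457 = 27635, so x̄ = 27635/26 ≈ 1062.88.
1062.9 lies right of the midline 764, so the layout is right-heavy.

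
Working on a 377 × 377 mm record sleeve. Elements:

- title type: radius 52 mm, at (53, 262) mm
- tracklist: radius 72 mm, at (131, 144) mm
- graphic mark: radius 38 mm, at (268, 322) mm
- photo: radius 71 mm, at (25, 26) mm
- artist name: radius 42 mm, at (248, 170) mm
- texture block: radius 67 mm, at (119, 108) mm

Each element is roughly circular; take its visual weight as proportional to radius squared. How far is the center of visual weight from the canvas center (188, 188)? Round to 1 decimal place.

≈ 91.4 mm

Weights ∝ r²: title type 52² = 2704, tracklist 72² = 5184, graphic mark 38² = 1444, photo 71² = 5041, artist name 42² = 1764, texture block 67² = 4489; Σw = 20626.
x-moment: 2704·53 + 5184·131 + 1444·268 + 5041·25 + 1764·248 + 4489·119 = 2307096; centroid 2307096/20626 ≈ 111.85.
y-moment: 2704·262 + 5184·144 + 1444·322 + 5041·26 + 1764·170 + 4489·108 = 2835670; centroid 2835670/20626 ≈ 137.48.
Offset from (188, 188): Δx ≈ -76.15, Δy ≈ -50.52; distance = √(Δx² + Δy²) ≈ 91.38.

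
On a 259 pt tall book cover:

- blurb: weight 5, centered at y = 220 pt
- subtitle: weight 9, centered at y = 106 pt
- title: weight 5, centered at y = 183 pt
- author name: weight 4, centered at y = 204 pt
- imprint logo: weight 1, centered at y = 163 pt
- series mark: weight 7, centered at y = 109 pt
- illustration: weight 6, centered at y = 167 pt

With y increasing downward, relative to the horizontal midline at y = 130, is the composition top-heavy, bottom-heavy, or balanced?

bottom-heavy

Σw = 5 + 9 + 5 + 4 + 1 + 7 + 6 = 37.
Σw·y = 5·220 + 9·106 + 5·183 + 4·204 + 1·163 + 7·109 + 6·167 = 5713, so ȳ = 5713/37 ≈ 154.41.
154.4 vs midline 130 → bottom-heavy.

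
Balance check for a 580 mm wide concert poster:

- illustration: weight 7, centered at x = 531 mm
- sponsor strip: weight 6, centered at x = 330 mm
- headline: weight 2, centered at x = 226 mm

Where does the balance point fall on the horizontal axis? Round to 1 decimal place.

x ≈ 409.9

Weights sum to 7 + 6 + 2 = 15.
Σw·x = 7·531 + 6·330 + 2·226 = 6149, so x̄ = 6149/15 ≈ 409.93.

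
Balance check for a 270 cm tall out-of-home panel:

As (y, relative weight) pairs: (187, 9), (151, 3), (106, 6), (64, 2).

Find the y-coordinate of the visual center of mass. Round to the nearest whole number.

y ≈ 145

Σw = 9 + 3 + 6 + 2 = 20.
y-moment: 9·187 + 3·151 + 6·106 + 2·64 = 2900; centroid 2900/20 ≈ 145.00.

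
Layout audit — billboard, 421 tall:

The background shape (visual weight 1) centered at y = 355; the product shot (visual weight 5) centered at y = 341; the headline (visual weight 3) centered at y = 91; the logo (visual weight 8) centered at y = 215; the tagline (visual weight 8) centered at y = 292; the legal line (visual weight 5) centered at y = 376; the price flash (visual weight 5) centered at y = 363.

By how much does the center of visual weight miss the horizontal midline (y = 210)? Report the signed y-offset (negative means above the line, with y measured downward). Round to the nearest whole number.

≈ 78

Σw = 1 + 5 + 3 + 8 + 8 + 5 + 5 = 35.
Σw·y = 1·355 + 5·341 + 3·91 + 8·215 + 8·292 + 5·376 + 5·363 = 10084, so ȳ = 10084/35 ≈ 288.11.
Difference: 288.11 − 210 ≈ 78.11.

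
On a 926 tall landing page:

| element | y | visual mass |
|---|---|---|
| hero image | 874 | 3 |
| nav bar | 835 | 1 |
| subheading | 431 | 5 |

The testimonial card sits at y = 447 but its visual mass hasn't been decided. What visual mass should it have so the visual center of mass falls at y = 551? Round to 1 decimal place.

Fixed elements: Σw = 3 + 1 + 5 = 9, Σw·y = 3·874 + 1·835 + 5·431 = 5612.
Balance at y = 551 requires (5612 + w·447) / (9 + w) = 551.
Rearranging, w·(447 − 551) = 551·9 − 5612 = -653, so w ≈ -653/-104 = 6.28.

w ≈ 6.3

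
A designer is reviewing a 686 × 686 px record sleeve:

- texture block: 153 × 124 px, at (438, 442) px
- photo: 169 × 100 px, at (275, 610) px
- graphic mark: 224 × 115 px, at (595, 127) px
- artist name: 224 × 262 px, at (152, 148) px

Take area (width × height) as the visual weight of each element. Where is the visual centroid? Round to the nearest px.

(309, 255)

Taking area as weight: texture block 153·124 = 18972, photo 169·100 = 16900, graphic mark 224·115 = 25760, artist name 224·262 = 58688. Sum 120320.
x-moment: 18972·438 + 16900·275 + 25760·595 + 58688·152 = 37205012; centroid 37205012/120320 ≈ 309.22.
y-moment: 18972·442 + 16900·610 + 25760·127 + 58688·148 = 30651968; centroid 30651968/120320 ≈ 254.75.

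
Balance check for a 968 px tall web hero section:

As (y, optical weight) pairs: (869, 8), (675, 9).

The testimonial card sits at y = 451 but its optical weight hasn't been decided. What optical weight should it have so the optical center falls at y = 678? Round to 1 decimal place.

w ≈ 6.6

Known weights sum to 8 + 9 = 17; their moment is 8·869 + 9·675 = 13027.
For the centroid to hit 678: (13027 + w·451) / (17 + w) = 678.
Rearranging, w·(451 − 678) = 678·17 − 13027 = -1501, so w ≈ -1501/-227 = 6.61.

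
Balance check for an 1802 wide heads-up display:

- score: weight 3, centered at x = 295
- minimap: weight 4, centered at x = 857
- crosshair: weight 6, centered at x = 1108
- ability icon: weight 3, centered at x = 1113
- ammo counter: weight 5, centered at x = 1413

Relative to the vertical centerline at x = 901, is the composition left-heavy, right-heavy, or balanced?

right-heavy

Weights sum to 3 + 4 + 6 + 3 + 5 = 21.
x: (3·295 + 4·857 + 6·1108 + 3·1113 + 5·1413) / 21 = 21365 / 21 ≈ 1017.38
Since 1017.4 is right of 901, the composition reads right-heavy.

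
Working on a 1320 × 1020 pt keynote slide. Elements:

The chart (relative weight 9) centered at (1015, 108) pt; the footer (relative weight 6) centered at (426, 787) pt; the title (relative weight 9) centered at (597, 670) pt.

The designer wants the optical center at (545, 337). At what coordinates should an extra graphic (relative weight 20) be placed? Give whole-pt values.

(346, 155)

With the extra graphic, Σw becomes 9 + 6 + 9 + 20 = 44.
x: target moment 44×545 = 23980; current 9·1015 + 6·426 + 9·597 = 17064; the extra graphic supplies 6916, so x = 6916/20 ≈ 345.80.
y: target moment 44×337 = 14828; current 9·108 + 6·787 + 9·670 = 11724; the extra graphic supplies 3104, so y = 3104/20 ≈ 155.20.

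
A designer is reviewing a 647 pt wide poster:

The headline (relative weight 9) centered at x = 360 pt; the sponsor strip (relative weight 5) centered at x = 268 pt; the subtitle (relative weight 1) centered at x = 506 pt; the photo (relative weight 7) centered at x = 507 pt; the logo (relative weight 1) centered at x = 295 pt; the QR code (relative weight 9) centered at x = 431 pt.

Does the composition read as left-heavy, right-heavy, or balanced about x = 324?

right-heavy

Total weight = 9 + 5 + 1 + 7 + 1 + 9 = 32.
Σw·x = 9·360 + 5·268 + 1·506 + 7·507 + 1·295 + 9·431 = 12809, so x̄ = 12809/32 ≈ 400.28.
400.3 lies right of the midline 324, so the layout is right-heavy.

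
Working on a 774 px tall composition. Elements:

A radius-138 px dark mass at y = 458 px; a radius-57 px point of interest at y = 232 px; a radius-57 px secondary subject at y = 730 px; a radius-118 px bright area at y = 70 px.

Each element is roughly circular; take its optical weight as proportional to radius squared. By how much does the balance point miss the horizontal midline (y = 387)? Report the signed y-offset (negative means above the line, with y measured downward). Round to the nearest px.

≈ -62 px

Weights ∝ r²: dark mass 138² = 19044, point of interest 57² = 3249, secondary subject 57² = 3249, bright area 118² = 13924; Σw = 39466.
y-moment: 19044·458 + 3249·232 + 3249·730 + 13924·70 = 12822370; centroid 12822370/39466 ≈ 324.90.
Difference: 324.90 − 387 ≈ -62.10.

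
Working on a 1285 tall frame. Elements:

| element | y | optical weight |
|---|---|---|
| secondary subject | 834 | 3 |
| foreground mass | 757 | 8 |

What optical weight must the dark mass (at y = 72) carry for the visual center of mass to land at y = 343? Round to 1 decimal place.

Fixed elements: Σw = 3 + 8 = 11, Σw·y = 3·834 + 8·757 = 8558.
For the centroid to hit 343: (8558 + w·72) / (11 + w) = 343.
So w = (343·11 − 8558)/(72 − 343) = -4785/-271 ≈ 17.66.

w ≈ 17.7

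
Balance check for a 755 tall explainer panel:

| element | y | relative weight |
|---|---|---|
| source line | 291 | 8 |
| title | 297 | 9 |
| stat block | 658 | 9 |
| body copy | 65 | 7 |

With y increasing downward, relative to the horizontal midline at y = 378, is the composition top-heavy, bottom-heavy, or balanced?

top-heavy

Weights sum to 8 + 9 + 9 + 7 = 33.
Σw·y = 8·291 + 9·297 + 9·658 + 7·65 = 11378, so ȳ = 11378/33 ≈ 344.79.
Since 344.8 is above (smaller y than) 378, the composition reads top-heavy.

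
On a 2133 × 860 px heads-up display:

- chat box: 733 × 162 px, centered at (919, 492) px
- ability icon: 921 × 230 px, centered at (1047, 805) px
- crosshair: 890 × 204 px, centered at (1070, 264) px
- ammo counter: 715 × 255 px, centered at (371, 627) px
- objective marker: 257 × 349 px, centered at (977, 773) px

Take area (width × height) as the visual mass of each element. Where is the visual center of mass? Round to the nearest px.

(868, 587)

Areas: chat box 733·162 = 118746, ability icon 921·230 = 211830, crosshair 890·204 = 181560, ammo counter 715·255 = 182325, objective marker 257·349 = 89693. Total weight = 784154.
x: (118746·919 + 211830·1047 + 181560·1070 + 182325·371 + 89693·977) / 784154 = 680455420 / 784154 ≈ 867.76
y: (118746·492 + 211830·805 + 181560·264 + 182325·627 + 89693·773) / 784154 = 460528486 / 784154 ≈ 587.29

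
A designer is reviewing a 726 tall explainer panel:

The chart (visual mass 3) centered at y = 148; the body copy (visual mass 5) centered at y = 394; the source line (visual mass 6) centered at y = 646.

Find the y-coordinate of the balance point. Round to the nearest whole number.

Total weight = 3 + 5 + 6 = 14.
y-moment: 3·148 + 5·394 + 6·646 = 6290; centroid 6290/14 ≈ 449.29.

y ≈ 449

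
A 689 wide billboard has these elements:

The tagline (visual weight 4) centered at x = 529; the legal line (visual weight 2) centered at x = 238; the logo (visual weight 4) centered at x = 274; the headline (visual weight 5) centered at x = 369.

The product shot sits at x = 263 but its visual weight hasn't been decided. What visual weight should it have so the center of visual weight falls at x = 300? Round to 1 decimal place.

Fixed elements: Σw = 4 + 2 + 4 + 5 = 15, Σw·x = 4·529 + 2·238 + 4·274 + 5·369 = 5533.
Set Σw·x/Σw = 300: (5533 + 263w) = 300·(15 + w).
Solving: w = (300·15 − 5533) / (263 − 300) = -1033 / -37 ≈ 27.92.

w ≈ 27.9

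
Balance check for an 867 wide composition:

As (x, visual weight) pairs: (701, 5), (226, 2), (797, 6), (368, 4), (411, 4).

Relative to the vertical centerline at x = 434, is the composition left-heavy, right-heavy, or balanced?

Σw = 5 + 2 + 6 + 4 + 4 = 21.
x: (5·701 + 2·226 + 6·797 + 4·368 + 4·411) / 21 = 11855 / 21 ≈ 564.52
564.5 vs midline 434 → right-heavy.

right-heavy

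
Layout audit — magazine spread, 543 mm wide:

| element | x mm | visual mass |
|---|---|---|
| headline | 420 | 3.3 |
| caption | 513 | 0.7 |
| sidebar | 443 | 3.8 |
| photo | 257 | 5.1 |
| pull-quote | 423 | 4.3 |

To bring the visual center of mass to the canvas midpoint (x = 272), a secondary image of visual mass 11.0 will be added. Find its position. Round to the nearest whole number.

x ≈ 101

With the secondary image, Σw becomes 3.3 + 0.7 + 3.8 + 5.1 + 4.3 + 11.0 = 28.2.
x: need Σw·x = 28.2·272 = 7670.4. Existing = 3.3·420 + 0.7·513 + 3.8·443 + 5.1·257 + 4.3·423 = 6558.1. Remainder 1112.3 / 11.0 ≈ 101.12.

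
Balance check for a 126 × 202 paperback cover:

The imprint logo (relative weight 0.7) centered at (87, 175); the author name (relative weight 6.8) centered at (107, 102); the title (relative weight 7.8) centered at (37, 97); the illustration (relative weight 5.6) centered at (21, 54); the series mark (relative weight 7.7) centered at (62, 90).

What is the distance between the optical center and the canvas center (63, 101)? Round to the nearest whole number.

Weights sum to 0.7 + 6.8 + 7.8 + 5.6 + 7.7 = 28.6.
Σw·x = 0.7·87 + 6.8·107 + 7.8·37 + 5.6·21 + 7.7·62 = 1672.1, so x̄ = 1672.1/28.6 ≈ 58.47.
Σw·y = 0.7·175 + 6.8·102 + 7.8·97 + 5.6·54 + 7.7·90 = 2568.1, so ȳ = 2568.1/28.6 ≈ 89.79.
Relative to (63, 101): Δ = (-4.53, -11.21); |Δ| = √(-4.53² + -11.21²) ≈ 12.09.

≈ 12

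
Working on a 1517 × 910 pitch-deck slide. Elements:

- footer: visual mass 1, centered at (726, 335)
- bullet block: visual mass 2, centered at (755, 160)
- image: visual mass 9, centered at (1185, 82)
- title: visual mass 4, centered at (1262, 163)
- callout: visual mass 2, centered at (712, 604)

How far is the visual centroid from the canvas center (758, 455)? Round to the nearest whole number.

Weights sum to 1 + 2 + 9 + 4 + 2 = 18.
x: (1·726 + 2·755 + 9·1185 + 4·1262 + 2·712) / 18 = 19373 / 18 ≈ 1076.28
y: (1·335 + 2·160 + 9·82 + 4·163 + 2·604) / 18 = 3253 / 18 ≈ 180.72
Relative to (758, 455): Δ = (318.28, -274.28); |Δ| = √(318.28² + -274.28²) ≈ 420.15.

≈ 420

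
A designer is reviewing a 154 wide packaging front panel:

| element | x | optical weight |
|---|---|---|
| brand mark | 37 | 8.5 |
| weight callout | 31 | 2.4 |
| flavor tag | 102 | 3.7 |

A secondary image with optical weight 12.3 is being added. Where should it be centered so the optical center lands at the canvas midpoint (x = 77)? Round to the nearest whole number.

With the secondary image, Σw becomes 8.5 + 2.4 + 3.7 + 12.3 = 26.9.
x: target moment 26.9×77 = 2071.3; current 8.5·37 + 2.4·31 + 3.7·102 = 766.3; the secondary image supplies 1305.0, so x = 1305.0/12.3 ≈ 106.10.

x ≈ 106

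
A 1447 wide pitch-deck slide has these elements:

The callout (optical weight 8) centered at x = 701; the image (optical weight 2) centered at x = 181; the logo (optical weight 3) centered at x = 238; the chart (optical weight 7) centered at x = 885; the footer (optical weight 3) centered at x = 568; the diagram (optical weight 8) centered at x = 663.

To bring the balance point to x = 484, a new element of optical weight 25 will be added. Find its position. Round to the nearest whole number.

After adding the new element, total weight = 8 + 2 + 3 + 7 + 3 + 8 + 25 = 56.
x: target moment 56×484 = 27104; current 8·701 + 2·181 + 3·238 + 7·885 + 3·568 + 8·663 = 19887; the new element supplies 7217, so x = 7217/25 ≈ 288.68.

x ≈ 289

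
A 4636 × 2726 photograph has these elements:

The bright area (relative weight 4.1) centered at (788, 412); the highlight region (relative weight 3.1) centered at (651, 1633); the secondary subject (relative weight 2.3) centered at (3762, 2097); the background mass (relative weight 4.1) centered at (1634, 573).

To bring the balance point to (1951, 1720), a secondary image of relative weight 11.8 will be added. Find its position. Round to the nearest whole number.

With the secondary image, Σw becomes 4.1 + 3.1 + 2.3 + 4.1 + 11.8 = 25.4.
Along x: (20600.9 + 11.8·x) / 25.4 = 1951 (existing moment 4.1·788 + 3.1·651 + 2.3·3762 + 4.1·1634 = 20600.9) ⇒ x = (49555.4 − 20600.9) / 11.8 ≈ 2453.77.
Along y: (13923.9 + 11.8·y) / 25.4 = 1720 (existing moment 4.1·412 + 3.1·1633 + 2.3·2097 + 4.1·573 = 13923.9) ⇒ y = (43688.0 − 13923.9) / 11.8 ≈ 2522.38.

(2454, 2522)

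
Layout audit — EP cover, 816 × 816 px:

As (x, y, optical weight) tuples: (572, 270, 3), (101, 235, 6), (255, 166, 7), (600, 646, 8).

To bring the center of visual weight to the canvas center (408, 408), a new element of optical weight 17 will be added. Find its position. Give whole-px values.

(460, 481)

After adding the new element, total weight = 3 + 6 + 7 + 8 + 17 = 41.
Along x: (8907 + 17·x) / 41 = 408 (existing moment 3·572 + 6·101 + 7·255 + 8·600 = 8907) ⇒ x = (16728 − 8907) / 17 ≈ 460.06.
Along y: (8550 + 17·y) / 41 = 408 (existing moment 3·270 + 6·235 + 7·166 + 8·646 = 8550) ⇒ y = (16728 − 8550) / 17 ≈ 481.06.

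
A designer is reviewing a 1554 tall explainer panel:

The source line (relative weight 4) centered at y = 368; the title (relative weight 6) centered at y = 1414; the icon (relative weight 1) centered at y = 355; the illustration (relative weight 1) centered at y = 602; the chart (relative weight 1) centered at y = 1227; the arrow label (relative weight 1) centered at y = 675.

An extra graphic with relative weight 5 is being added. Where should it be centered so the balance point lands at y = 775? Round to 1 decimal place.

y ≈ 382.0

With the extra graphic, Σw becomes 4 + 6 + 1 + 1 + 1 + 1 + 5 = 19.
y: need Σw·y = 19·775 = 14725. Existing = 4·368 + 6·1414 + 1·355 + 1·602 + 1·1227 + 1·675 = 12815. Remainder 1910 / 5 ≈ 382.00.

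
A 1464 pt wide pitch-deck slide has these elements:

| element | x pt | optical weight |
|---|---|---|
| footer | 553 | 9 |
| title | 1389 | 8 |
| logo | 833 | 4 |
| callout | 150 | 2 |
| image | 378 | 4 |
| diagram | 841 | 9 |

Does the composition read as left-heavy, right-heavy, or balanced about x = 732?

Weights sum to 9 + 8 + 4 + 2 + 4 + 9 = 36.
Σw·x = 28802; x̄ = 28802/36 ≈ 800.06.
800.1 vs midline 732 → right-heavy.

right-heavy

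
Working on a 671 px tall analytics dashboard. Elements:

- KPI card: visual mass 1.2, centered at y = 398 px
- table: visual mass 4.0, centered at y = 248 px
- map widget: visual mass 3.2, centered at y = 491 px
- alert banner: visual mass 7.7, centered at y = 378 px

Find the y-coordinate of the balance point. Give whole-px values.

y ≈ 370

Weights sum to 1.2 + 4.0 + 3.2 + 7.7 = 16.1.
Σw·y = 1.2·398 + 4.0·248 + 3.2·491 + 7.7·378 = 5951.4, so ȳ = 5951.4/16.1 ≈ 369.65.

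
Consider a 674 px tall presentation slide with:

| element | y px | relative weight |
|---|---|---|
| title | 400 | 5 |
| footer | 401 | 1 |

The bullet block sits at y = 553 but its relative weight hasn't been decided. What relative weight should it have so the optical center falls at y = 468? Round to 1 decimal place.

w ≈ 4.8

Known weights sum to 5 + 1 = 6; their moment is 5·400 + 1·401 = 2401.
For the centroid to hit 468: (2401 + w·553) / (6 + w) = 468.
Solving: w = (468·6 − 2401) / (553 − 468) = 407 / 85 ≈ 4.79.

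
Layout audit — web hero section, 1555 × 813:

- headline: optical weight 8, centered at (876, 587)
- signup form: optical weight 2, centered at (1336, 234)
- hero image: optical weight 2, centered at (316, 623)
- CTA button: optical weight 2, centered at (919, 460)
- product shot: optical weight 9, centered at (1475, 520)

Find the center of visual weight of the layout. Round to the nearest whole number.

(1105, 522)

Weights sum to 8 + 2 + 2 + 2 + 9 = 23.
x: (8·876 + 2·1336 + 2·316 + 2·919 + 9·1475) / 23 = 25425 / 23 ≈ 1105.43
y: (8·587 + 2·234 + 2·623 + 2·460 + 9·520) / 23 = 12010 / 23 ≈ 522.17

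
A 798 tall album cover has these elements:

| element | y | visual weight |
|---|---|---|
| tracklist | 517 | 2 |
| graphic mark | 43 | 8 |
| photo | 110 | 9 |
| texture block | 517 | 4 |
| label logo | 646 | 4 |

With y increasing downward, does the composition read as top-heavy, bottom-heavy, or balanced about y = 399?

top-heavy

Total weight = 2 + 8 + 9 + 4 + 4 = 27.
Σw·y = 2·517 + 8·43 + 9·110 + 4·517 + 4·646 = 7020, so ȳ = 7020/27 ≈ 260.00.
260.0 lies above (smaller y than) the midline 399, so the layout is top-heavy.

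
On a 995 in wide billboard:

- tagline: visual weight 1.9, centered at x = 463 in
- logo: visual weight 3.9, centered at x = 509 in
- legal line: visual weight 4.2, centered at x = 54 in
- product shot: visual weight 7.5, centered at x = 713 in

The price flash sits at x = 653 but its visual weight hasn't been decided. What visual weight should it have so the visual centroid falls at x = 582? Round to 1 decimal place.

w ≈ 24.6

Existing Σw = 17.5 (1.9 + 3.9 + 4.2 + 7.5); existing moment 1.9·463 + 3.9·509 + 4.2·54 + 7.5·713 = 8439.1.
For the centroid to hit 582: (8439.1 + w·653) / (17.5 + w) = 582.
So w = (582·17.5 − 8439.1)/(653 − 582) = 1745.9/71 ≈ 24.59.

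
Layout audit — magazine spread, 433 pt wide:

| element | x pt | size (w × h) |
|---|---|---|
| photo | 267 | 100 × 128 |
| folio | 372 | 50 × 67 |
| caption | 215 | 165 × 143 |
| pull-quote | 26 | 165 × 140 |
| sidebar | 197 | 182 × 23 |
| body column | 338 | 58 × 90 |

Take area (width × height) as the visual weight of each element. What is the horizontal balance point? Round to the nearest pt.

Areas: photo 100·128 = 12800, folio 50·67 = 3350, caption 165·143 = 23595, pull-quote 165·140 = 23100, sidebar 182·23 = 4186, body column 58·90 = 5220. Total weight = 72251.
x: moment 12926327 / weight 72251 ≈ 178.91

x ≈ 179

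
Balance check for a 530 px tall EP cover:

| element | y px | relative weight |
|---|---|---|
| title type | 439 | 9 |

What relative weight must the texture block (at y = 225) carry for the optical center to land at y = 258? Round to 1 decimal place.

Known: weight 9 with moment 9·439 = 3951.
Balance at y = 258 requires (3951 + w·225) / (9 + w) = 258.
Rearranging, w·(225 − 258) = 258·9 − 3951 = -1629, so w ≈ -1629/-33 = 49.36.

w ≈ 49.4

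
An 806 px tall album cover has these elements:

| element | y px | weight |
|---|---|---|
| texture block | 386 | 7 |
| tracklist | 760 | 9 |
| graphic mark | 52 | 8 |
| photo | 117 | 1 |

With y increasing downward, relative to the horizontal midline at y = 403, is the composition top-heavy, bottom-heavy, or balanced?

Σw = 7 + 9 + 8 + 1 = 25.
Σw·y = 7·386 + 9·760 + 8·52 + 1·117 = 10075, so ȳ = 10075/25 ≈ 403.00.
403.00 = 403 exactly: balanced.

balanced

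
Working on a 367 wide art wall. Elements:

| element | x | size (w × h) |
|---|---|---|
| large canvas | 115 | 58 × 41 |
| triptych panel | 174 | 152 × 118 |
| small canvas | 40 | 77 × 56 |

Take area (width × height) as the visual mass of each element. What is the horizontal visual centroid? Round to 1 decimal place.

Areas → weights: large canvas 58·41 = 2378, triptych panel 152·118 = 17936, small canvas 77·56 = 4312; Σw = 24626.
x: (2378·115 + 17936·174 + 4312·40) / 24626 = 3566814 / 24626 ≈ 144.84

x ≈ 144.8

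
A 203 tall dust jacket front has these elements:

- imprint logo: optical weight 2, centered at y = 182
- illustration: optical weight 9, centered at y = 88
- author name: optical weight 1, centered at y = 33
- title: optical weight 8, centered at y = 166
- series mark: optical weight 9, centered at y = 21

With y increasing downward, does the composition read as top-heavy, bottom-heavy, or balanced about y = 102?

Weights sum to 2 + 9 + 1 + 8 + 9 = 29.
Σw·y = 2·182 + 9·88 + 1·33 + 8·166 + 9·21 = 2706, so ȳ = 2706/29 ≈ 93.31.
93.3 lies above (smaller y than) the midline 102, so the layout is top-heavy.

top-heavy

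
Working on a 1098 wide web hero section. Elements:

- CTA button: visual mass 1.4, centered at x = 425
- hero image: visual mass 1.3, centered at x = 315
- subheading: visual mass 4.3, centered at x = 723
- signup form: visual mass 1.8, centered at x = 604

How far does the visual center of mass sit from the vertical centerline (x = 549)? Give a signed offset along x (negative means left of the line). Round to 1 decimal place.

Total weight = 1.4 + 1.3 + 4.3 + 1.8 = 8.8.
x-moment: 1.4·425 + 1.3·315 + 4.3·723 + 1.8·604 = 5200.6; centroid 5200.6/8.8 ≈ 590.98.
Offset from x = 549: 590.98 − 549 ≈ 41.98.

≈ 42.0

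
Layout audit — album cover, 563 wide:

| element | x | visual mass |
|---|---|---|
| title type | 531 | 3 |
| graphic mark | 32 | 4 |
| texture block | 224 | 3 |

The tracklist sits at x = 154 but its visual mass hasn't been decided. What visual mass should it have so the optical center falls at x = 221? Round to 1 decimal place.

Known weights sum to 3 + 4 + 3 = 10; their moment is 3·531 + 4·32 + 3·224 = 2393.
For the centroid to hit 221: (2393 + w·154) / (10 + w) = 221.
So w = (221·10 − 2393)/(154 − 221) = -183/-67 ≈ 2.73.

w ≈ 2.7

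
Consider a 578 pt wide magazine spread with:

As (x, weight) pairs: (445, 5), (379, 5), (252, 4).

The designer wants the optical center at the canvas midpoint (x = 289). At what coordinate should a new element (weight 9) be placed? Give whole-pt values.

x ≈ 169

New total weight: (5 + 5 + 4) + 9 = 23.
x: need Σw·x = 23·289 = 6647. Existing = 5·445 + 5·379 + 4·252 = 5128. Remainder 1519 / 9 ≈ 168.78.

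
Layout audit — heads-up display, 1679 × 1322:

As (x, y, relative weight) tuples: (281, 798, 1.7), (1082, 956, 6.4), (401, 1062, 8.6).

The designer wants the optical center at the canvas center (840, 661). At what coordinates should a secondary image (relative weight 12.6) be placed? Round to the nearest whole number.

(1092, 219)

With the secondary image, Σw becomes 1.7 + 6.4 + 8.6 + 12.6 = 29.3.
x: need Σw·x = 29.3·840 = 24612.0. Existing = 1.7·281 + 6.4·1082 + 8.6·401 = 10851.1. Remainder 13760.9 / 12.6 ≈ 1092.13.
y: need Σw·y = 29.3·661 = 19367.3. Existing = 1.7·798 + 6.4·956 + 8.6·1062 = 16608.2. Remainder 2759.1 / 12.6 ≈ 218.98.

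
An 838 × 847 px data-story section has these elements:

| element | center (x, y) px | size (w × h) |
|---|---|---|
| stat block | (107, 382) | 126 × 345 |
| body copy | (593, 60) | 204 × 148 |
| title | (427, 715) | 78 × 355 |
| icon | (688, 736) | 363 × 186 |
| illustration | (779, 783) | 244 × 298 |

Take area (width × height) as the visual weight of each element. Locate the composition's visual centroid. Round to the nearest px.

Taking area as weight: stat block 126·345 = 43470, body copy 204·148 = 30192, title 78·355 = 27690, icon 363·186 = 67518, illustration 244·298 = 72712. Sum 241582.
Σw·x = 43470·107 + 30192·593 + 27690·427 + 67518·688 + 72712·779 = 137473808, so x̄ = 137473808/241582 ≈ 569.06.
Σw·y = 43470·382 + 30192·60 + 27690·715 + 67518·736 + 72712·783 = 144842154, so ȳ = 144842154/241582 ≈ 599.56.

(569, 600)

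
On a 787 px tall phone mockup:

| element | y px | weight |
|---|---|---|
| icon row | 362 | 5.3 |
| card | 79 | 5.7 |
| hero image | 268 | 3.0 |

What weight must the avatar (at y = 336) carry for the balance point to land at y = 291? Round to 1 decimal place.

Fixed elements: Σw = 5.3 + 5.7 + 3.0 = 14.0, Σw·y = 5.3·362 + 5.7·79 + 3.0·268 = 3172.9.
Set Σw·y/Σw = 291: (3172.9 + 336w) = 291·(14.0 + w).
So w = (291·14.0 − 3172.9)/(336 − 291) = 901.1/45 ≈ 20.02.

w ≈ 20.0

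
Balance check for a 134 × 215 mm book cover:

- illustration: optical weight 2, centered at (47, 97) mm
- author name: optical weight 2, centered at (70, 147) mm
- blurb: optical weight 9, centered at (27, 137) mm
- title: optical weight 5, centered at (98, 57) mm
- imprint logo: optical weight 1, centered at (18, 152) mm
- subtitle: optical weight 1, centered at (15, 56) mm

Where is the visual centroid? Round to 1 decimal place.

Total weight = 2 + 2 + 9 + 5 + 1 + 1 = 20.
x: moment 1000 / weight 20 ≈ 50.00
Σw·y = 2214; ȳ = 2214/20 ≈ 110.70.

(50.0, 110.7)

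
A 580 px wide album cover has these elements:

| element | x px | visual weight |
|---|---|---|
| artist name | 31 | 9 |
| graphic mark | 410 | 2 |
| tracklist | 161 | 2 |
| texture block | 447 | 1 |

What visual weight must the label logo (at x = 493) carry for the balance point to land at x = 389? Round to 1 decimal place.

w ≈ 34.4

Fixed elements: Σw = 9 + 2 + 2 + 1 = 14, Σw·x = 9·31 + 2·410 + 2·161 + 1·447 = 1868.
For the centroid to hit 389: (1868 + w·493) / (14 + w) = 389.
So w = (389·14 − 1868)/(493 − 389) = 3578/104 ≈ 34.40.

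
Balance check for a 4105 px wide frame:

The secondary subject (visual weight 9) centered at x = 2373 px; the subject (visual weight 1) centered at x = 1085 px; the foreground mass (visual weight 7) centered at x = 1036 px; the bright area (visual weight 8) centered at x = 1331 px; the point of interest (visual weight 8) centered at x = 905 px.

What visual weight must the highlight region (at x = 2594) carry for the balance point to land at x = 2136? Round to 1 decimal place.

w ≈ 50.0

Known weights sum to 9 + 1 + 7 + 8 + 8 = 33; their moment is 9·2373 + 1·1085 + 7·1036 + 8·1331 + 8·905 = 47582.
Set Σw·x/Σw = 2136: (47582 + 2594w) = 2136·(33 + w).
Solving: w = (2136·33 − 47582) / (2594 − 2136) = 22906 / 458 ≈ 50.01.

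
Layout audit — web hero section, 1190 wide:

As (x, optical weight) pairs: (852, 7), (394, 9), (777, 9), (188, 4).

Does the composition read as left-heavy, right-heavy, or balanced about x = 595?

balanced

Σw = 7 + 9 + 9 + 4 = 29.
x-moment: 7·852 + 9·394 + 9·777 + 4·188 = 17255; centroid 17255/29 ≈ 595.00.
595.00 = 595 exactly: balanced.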